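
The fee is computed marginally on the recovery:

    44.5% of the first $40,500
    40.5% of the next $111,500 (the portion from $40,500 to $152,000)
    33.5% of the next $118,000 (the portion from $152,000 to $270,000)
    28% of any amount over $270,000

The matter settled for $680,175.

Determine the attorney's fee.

First $40,500 at 44.5% = $18,022.50
Next $111,500 at 40.5% = $45,157.50
Next $118,000 at 33.5% = $39,530.00
Remaining $410,175 at 28% = $114,849.00
Fee: $18,022.50 + $45,157.50 + $39,530.00 + $114,849.00 = $217,559.00

$217,559.00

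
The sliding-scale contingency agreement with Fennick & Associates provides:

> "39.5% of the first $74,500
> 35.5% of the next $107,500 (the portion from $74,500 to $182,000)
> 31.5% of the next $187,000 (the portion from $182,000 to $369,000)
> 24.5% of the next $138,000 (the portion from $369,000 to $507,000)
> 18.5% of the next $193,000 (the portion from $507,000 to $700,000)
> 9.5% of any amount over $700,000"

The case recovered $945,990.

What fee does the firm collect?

$219,379.05

First $74,500 at 39.5% = $29,427.50
Next $107,500 at 35.5% = $38,162.50
Next $187,000 at 31.5% = $58,905.00
Next $138,000 at 24.5% = $33,810.00
Next $193,000 at 18.5% = $35,705.00
Remaining $245,990 at 9.5% = $23,369.05
Fee: $29,427.50 + $38,162.50 + $58,905.00 + $33,810.00 + $35,705.00 + $23,369.05 = $219,379.05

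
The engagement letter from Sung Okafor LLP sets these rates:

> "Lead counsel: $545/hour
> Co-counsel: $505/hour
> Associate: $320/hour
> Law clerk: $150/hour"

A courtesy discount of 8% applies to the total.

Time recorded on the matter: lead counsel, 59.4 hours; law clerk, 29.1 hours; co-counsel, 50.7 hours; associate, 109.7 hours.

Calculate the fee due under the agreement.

$89,649.86

Lead counsel: 59.4 × $545 = $32,373.00
Co-counsel: 50.7 × $505 = $25,603.50
Associate: 109.7 × $320 = $35,104.00
Law clerk: 29.1 × $150 = $4,365.00
Subtotal: $97,445.50
Less 8% discount: −$7,795.64
Total: $97,445.50 − $7,795.64 = $89,649.86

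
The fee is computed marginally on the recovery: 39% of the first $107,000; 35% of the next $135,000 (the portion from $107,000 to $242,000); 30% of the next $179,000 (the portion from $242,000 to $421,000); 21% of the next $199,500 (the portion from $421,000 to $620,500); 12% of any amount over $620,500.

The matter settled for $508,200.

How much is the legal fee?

First $107,000 at 39% = $41,730.00
Next $135,000 at 35% = $47,250.00
Next $179,000 at 30% = $53,700.00
Remaining $87,200 at 21% = $18,312.00
Fee: $41,730.00 + $47,250.00 + $53,700.00 + $18,312.00 = $160,992.00

$160,992.00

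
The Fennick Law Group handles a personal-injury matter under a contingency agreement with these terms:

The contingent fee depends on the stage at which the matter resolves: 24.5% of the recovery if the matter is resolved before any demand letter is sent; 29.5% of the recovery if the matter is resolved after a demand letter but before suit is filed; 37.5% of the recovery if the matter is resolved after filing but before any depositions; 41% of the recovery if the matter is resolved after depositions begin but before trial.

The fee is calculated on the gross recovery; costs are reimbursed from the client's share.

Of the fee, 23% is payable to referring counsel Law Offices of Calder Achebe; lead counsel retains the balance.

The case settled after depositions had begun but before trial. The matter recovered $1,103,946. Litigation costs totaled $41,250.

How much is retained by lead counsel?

$348,515.75

Fee base is the gross recovery, $1,103,946; costs are reimbursed separately.
The matter settled after depositions had begun but before trial, so the 41% rate applies.
$1,103,946 × 41% = $452,617.86
Referral share: 23% of $452,617.86 = $104,102.11; lead counsel retains $452,617.86 − $104,102.11 = $348,515.75.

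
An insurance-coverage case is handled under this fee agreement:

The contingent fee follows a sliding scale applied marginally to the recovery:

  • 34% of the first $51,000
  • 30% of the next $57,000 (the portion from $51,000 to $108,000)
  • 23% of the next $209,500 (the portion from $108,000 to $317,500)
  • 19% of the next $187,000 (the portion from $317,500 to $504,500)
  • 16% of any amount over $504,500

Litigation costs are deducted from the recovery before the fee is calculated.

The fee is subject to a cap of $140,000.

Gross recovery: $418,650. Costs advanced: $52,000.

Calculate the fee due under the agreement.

Fee base (net of costs): $418,650 − $52,000 = $366,650
First $51,000 at 34% = $17,340.00
Next $57,000 at 30% = $17,100.00
Next $209,500 at 23% = $48,185.00
Remaining $49,150 at 19% = $9,338.50
Fee: $17,340.00 + $17,100.00 + $48,185.00 + $9,338.50 = $91,963.50
$91,963.50 is under the $140,000 cap.

$91,963.50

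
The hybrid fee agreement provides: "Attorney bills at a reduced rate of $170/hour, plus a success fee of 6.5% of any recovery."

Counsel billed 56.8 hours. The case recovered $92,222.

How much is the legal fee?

Hourly: 56.8 × $170 = $9,656.00
Success fee: 6.5% of $92,222 = $5,994.43
Total: $9,656.00 + $5,994.43 = $15,650.43

$15,650.43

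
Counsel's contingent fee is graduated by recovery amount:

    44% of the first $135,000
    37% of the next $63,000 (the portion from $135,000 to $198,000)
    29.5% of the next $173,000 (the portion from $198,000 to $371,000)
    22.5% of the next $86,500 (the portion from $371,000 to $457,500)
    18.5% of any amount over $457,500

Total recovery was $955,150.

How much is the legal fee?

First $135,000 at 44% = $59,400.00
Next $63,000 at 37% = $23,310.00
Next $173,000 at 29.5% = $51,035.00
Next $86,500 at 22.5% = $19,462.50
Remaining $497,650 at 18.5% = $92,065.25
Fee: $59,400.00 + $23,310.00 + $51,035.00 + $19,462.50 + $92,065.25 = $245,272.75

$245,272.75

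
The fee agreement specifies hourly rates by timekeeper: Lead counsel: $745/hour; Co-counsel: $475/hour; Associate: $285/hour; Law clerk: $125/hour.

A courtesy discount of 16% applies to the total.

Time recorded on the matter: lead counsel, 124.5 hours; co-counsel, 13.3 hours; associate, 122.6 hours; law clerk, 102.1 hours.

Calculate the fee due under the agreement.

Lead counsel: 124.5 × $745 = $92,752.50
Co-counsel: 13.3 × $475 = $6,317.50
Associate: 122.6 × $285 = $34,941.00
Law clerk: 102.1 × $125 = $12,762.50
Subtotal: $146,773.50
Less 16% discount: −$23,483.76
Total: $146,773.50 − $23,483.76 = $123,289.74

$123,289.74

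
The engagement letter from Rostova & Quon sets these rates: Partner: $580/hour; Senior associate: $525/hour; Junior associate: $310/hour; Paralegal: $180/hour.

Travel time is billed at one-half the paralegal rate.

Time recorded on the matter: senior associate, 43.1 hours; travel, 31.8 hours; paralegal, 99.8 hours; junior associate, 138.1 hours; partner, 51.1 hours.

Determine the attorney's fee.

$115,902.50

Partner: 51.1 × $580 = $29,638.00
Senior associate: 43.1 × $525 = $22,627.50
Junior associate: 138.1 × $310 = $42,811.00
Paralegal: 99.8 × $180 = $17,964.00
Subtotal: $29,638.00 + $22,627.50 + $42,811.00 + $17,964.00 = $113,040.50
Travel: 31.8 × ($180 ÷ 2) = 31.8 × $90.00 = $2,862.00
Total: $113,040.50 + $2,862.00 = $115,902.50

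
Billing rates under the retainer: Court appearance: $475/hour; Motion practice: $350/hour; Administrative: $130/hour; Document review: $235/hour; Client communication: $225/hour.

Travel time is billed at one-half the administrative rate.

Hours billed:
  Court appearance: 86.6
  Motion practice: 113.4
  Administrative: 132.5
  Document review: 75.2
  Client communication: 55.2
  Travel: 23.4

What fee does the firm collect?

Court appearance: 86.6 × $475 = $41,135.00
Motion practice: 113.4 × $350 = $39,690.00
Administrative: 132.5 × $130 = $17,225.00
Document review: 75.2 × $235 = $17,672.00
Client communication: 55.2 × $225 = $12,420.00
Subtotal: $41,135.00 + $39,690.00 + $17,225.00 + $17,672.00 + $12,420.00 = $128,142.00
Travel: 23.4 × ($130 ÷ 2) = 23.4 × $65.00 = $1,521.00
Total: $128,142.00 + $1,521.00 = $129,663.00

$129,663.00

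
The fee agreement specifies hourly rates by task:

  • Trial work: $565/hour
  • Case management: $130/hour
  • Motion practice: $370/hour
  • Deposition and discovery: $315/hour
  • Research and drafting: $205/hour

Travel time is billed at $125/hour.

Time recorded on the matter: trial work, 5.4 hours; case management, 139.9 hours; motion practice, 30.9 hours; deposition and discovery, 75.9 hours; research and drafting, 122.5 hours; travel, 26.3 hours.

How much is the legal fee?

Trial work: 5.4 × $565 = $3,051.00
Case management: 139.9 × $130 = $18,187.00
Motion practice: 30.9 × $370 = $11,433.00
Deposition and discovery: 75.9 × $315 = $23,908.50
Research and drafting: 122.5 × $205 = $25,112.50
Subtotal: $3,051.00 + $18,187.00 + $11,433.00 + $23,908.50 + $25,112.50 = $81,692.00
Travel: 26.3 × $125 = $3,287.50
Total: $81,692.00 + $3,287.50 = $84,979.50

$84,979.50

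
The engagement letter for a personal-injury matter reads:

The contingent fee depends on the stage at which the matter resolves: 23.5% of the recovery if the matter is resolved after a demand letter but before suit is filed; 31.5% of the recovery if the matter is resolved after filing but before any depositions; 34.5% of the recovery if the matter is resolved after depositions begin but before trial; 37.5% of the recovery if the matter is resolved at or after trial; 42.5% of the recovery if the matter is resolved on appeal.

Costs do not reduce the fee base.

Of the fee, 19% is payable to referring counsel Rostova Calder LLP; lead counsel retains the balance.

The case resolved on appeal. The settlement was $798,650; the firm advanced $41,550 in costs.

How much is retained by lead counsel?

$274,935.26

Fee base is the gross recovery, $798,650; costs are reimbursed separately.
The matter resolved on appeal, so the 42.5% rate applies.
$798,650 × 42.5% = $339,426.25
Referral share: 19% of $339,426.25 = $64,490.99; lead counsel retains $339,426.25 − $64,490.99 = $274,935.26.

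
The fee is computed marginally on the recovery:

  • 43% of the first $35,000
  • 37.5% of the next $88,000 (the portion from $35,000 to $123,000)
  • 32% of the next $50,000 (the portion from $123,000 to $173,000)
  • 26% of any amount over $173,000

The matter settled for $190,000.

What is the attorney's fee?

First $35,000 at 43% = $15,050.00
Next $88,000 at 37.5% = $33,000.00
Next $50,000 at 32% = $16,000.00
Remaining $17,000 at 26% = $4,420.00
Fee: $15,050.00 + $33,000.00 + $16,000.00 + $4,420.00 = $68,470.00

$68,470.00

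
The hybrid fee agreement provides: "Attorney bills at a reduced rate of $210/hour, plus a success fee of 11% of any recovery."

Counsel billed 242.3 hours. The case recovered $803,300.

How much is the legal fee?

Hourly: 242.3 × $210 = $50,883.00
Success fee: 11% of $803,300 = $88,363.00
Total: $50,883.00 + $88,363.00 = $139,246.00

$139,246.00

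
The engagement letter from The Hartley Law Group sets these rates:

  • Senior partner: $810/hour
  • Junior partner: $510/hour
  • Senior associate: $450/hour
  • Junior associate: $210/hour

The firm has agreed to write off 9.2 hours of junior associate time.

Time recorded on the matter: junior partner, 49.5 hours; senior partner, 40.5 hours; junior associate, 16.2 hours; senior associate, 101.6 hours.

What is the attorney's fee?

$105,240.00

Senior partner: 40.5 × $810 = $32,805.00
Junior partner: 49.5 × $510 = $25,245.00
Senior associate: 101.6 × $450 = $45,720.00
Junior associate: 16.2 × $210 = $3,402.00
Subtotal: $107,172.00
Write-off: 9.2 × $210 = $1,932.00
Total: $107,172.00 − $1,932.00 = $105,240.00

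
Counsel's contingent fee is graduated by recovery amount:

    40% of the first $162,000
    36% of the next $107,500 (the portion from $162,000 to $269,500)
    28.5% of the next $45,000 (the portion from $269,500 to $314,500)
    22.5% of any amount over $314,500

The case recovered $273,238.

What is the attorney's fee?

$104,565.33

First $162,000 at 40% = $64,800.00
Next $107,500 at 36% = $38,700.00
Remaining $3,738 at 28.5% = $1,065.33
Fee: $64,800.00 + $38,700.00 + $1,065.33 = $104,565.33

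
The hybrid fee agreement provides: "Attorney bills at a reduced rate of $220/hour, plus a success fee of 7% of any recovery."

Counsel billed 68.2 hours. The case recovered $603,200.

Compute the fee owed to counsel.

$57,228.00

Hourly: 68.2 × $220 = $15,004.00
Success fee: 7% of $603,200 = $42,224.00
Total: $15,004.00 + $42,224.00 = $57,228.00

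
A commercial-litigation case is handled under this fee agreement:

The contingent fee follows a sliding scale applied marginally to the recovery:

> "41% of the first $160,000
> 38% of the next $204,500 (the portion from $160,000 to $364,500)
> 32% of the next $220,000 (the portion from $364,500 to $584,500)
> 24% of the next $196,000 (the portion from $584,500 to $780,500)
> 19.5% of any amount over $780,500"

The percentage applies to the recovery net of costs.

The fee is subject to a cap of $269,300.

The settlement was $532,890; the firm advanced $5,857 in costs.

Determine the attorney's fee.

Fee base (net of costs): $532,890 − $5,857 = $527,033
First $160,000 at 41% = $65,600.00
Next $204,500 at 38% = $77,710.00
Remaining $162,533 at 32% = $52,010.56
Fee: $65,600.00 + $77,710.00 + $52,010.56 = $195,320.56
$195,320.56 is under the $269,300 cap.

$195,320.56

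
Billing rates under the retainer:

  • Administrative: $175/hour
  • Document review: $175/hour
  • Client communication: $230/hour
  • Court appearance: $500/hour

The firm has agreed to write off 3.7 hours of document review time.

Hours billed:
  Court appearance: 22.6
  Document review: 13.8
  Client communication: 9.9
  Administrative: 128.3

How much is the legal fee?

$37,797.00

Administrative: 128.3 × $175 = $22,452.50
Document review: 13.8 × $175 = $2,415.00
Client communication: 9.9 × $230 = $2,277.00
Court appearance: 22.6 × $500 = $11,300.00
Subtotal: $38,444.50
Write-off: 3.7 × $175 = $647.50
Total: $38,444.50 − $647.50 = $37,797.00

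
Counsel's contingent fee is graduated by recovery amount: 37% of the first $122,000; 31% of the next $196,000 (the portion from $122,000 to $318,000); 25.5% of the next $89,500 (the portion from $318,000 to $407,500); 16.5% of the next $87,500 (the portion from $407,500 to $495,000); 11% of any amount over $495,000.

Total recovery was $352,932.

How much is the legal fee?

First $122,000 at 37% = $45,140.00
Next $196,000 at 31% = $60,760.00
Remaining $34,932 at 25.5% = $8,907.66
Fee: $45,140.00 + $60,760.00 + $8,907.66 = $114,807.66

$114,807.66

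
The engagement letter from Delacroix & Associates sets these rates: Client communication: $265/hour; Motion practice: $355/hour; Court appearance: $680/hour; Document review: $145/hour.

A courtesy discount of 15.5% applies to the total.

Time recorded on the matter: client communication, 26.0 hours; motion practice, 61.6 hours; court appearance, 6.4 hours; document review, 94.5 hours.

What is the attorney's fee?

$39,556.56

Client communication: 26.0 × $265 = $6,890.00
Motion practice: 61.6 × $355 = $21,868.00
Court appearance: 6.4 × $680 = $4,352.00
Document review: 94.5 × $145 = $13,702.50
Subtotal: $46,812.50
Less 15.5% discount: −$7,255.94
Total: $46,812.50 − $7,255.94 = $39,556.56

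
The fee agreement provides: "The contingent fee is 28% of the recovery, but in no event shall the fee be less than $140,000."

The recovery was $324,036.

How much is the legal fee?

28% of $324,036 = $90,730.08
That is below the $140,000 minimum, so the minimum applies.

$140,000.00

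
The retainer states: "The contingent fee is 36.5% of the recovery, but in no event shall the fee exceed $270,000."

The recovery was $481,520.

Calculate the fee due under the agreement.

$175,754.80

36.5% of $481,520 = $175,754.80
That is under the $270,000 cap.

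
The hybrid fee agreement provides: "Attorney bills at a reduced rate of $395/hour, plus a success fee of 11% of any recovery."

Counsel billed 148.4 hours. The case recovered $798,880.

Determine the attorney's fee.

Hourly: 148.4 × $395 = $58,618.00
Success fee: 11% of $798,880 = $87,876.80
Total: $58,618.00 + $87,876.80 = $146,494.80

$146,494.80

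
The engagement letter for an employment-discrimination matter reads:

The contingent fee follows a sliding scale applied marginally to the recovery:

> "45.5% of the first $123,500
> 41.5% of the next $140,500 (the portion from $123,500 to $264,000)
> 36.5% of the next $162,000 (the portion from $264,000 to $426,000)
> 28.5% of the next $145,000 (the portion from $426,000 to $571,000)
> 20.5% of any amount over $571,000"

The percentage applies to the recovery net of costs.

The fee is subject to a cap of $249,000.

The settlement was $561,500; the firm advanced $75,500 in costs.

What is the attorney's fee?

$190,730.00

Fee base (net of costs): $561,500 − $75,500 = $486,000
First $123,500 at 45.5% = $56,192.50
Next $140,500 at 41.5% = $58,307.50
Next $162,000 at 36.5% = $59,130.00
Remaining $60,000 at 28.5% = $17,100.00
Fee: $56,192.50 + $58,307.50 + $59,130.00 + $17,100.00 = $190,730.00
$190,730.00 is under the $249,000 cap.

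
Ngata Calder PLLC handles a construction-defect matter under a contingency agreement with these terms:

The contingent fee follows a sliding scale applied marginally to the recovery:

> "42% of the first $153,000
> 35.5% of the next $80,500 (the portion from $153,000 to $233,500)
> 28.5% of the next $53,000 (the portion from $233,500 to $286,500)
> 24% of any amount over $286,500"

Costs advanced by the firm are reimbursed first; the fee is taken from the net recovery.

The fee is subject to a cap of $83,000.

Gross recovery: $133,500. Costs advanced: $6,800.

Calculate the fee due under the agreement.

Fee base (net of costs): $133,500 − $6,800 = $126,700
First $126,700 at 42% = $53,214.00
$53,214.00 is under the $83,000 cap.

$53,214.00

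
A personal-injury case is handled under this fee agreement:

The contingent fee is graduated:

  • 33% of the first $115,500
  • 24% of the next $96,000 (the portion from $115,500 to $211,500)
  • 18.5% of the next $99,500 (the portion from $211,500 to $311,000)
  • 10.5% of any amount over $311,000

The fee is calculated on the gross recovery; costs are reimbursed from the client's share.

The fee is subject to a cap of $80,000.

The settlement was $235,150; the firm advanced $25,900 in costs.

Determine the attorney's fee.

$65,530.25

Fee base is the gross recovery, $235,150; costs are reimbursed separately.
First $115,500 at 33% = $38,115.00
Next $96,000 at 24% = $23,040.00
Remaining $23,650 at 18.5% = $4,375.25
Fee: $38,115.00 + $23,040.00 + $4,375.25 = $65,530.25
$65,530.25 is under the $80,000 cap.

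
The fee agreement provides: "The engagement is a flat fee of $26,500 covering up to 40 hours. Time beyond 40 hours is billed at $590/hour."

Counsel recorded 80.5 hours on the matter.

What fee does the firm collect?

$50,395.00

Flat fee: $26,500.00
Excess hours: 80.5 − 40 = 40.5
Overrun: 40.5 × $590 = $23,895.00
Total: $26,500.00 + $23,895.00 = $50,395.00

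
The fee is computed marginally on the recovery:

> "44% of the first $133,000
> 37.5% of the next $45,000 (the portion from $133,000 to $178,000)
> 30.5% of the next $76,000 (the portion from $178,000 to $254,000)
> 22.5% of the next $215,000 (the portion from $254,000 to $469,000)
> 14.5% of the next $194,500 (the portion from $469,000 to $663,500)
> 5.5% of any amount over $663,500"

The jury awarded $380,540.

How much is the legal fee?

$127,046.50

First $133,000 at 44% = $58,520.00
Next $45,000 at 37.5% = $16,875.00
Next $76,000 at 30.5% = $23,180.00
Remaining $126,540 at 22.5% = $28,471.50
Fee: $58,520.00 + $16,875.00 + $23,180.00 + $28,471.50 = $127,046.50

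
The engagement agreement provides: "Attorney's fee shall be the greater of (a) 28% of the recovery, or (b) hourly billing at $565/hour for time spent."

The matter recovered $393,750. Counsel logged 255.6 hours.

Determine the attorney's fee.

(a) 28% of $393,750 = $110,250.00
(b) 255.6 × $565 = $144,414.00
The greater is (b): $144,414.00.

$144,414.00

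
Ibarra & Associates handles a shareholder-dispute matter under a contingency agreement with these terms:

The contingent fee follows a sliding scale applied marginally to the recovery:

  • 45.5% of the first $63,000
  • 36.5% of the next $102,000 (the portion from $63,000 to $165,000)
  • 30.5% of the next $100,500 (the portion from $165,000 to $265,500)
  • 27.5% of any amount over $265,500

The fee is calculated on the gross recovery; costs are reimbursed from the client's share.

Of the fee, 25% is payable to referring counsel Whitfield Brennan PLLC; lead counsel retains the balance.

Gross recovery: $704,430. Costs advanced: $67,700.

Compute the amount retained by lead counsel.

$162,939.94

Fee base is the gross recovery, $704,430; costs are reimbursed separately.
First $63,000 at 45.5% = $28,665.00
Next $102,000 at 36.5% = $37,230.00
Next $100,500 at 30.5% = $30,652.50
Remaining $438,930 at 27.5% = $120,705.75
Fee: $28,665.00 + $37,230.00 + $30,652.50 + $120,705.75 = $217,253.25
Referral share: 25% of $217,253.25 = $54,313.31; lead counsel retains $217,253.25 − $54,313.31 = $162,939.94.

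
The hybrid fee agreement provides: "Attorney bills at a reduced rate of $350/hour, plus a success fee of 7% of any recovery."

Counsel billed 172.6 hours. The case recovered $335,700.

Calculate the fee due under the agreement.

Hourly: 172.6 × $350 = $60,410.00
Success fee: 7% of $335,700 = $23,499.00
Total: $60,410.00 + $23,499.00 = $83,909.00

$83,909.00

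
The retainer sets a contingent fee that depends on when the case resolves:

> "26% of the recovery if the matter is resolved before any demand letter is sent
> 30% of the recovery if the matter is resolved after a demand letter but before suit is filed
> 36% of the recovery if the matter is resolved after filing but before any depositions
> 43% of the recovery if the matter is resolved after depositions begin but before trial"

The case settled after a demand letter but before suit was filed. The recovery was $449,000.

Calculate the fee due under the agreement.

The matter settled after a demand letter but before suit was filed, so the 30% rate applies.
$449,000 × 30% = $134,700.00

$134,700.00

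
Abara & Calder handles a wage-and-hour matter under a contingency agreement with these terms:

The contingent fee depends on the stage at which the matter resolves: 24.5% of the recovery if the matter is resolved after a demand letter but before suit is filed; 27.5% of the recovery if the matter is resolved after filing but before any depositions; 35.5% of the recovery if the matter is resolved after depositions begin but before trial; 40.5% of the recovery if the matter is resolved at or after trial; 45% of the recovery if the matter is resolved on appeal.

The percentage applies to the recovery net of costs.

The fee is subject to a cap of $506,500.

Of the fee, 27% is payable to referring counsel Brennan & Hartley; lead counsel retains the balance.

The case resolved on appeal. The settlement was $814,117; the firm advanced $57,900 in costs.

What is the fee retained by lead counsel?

Fee base (net of costs): $814,117 − $57,900 = $756,217
The matter resolved on appeal, so the 45% rate applies.
$756,217 × 45% = $340,297.65
$340,297.65 is under the $506,500 cap.
Referral share: 27% of $340,297.65 = $91,880.37; lead counsel retains $340,297.65 − $91,880.37 = $248,417.28.

$248,417.28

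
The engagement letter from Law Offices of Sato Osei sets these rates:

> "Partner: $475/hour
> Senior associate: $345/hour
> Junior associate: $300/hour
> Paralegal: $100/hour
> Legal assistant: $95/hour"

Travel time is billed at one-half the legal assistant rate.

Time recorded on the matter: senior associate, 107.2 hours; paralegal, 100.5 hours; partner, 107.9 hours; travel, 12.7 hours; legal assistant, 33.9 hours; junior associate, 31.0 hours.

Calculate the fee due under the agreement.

Partner: 107.9 × $475 = $51,252.50
Senior associate: 107.2 × $345 = $36,984.00
Junior associate: 31.0 × $300 = $9,300.00
Paralegal: 100.5 × $100 = $10,050.00
Legal assistant: 33.9 × $95 = $3,220.50
Subtotal: $51,252.50 + $36,984.00 + $9,300.00 + $10,050.00 + $3,220.50 = $110,807.00
Travel: 12.7 × ($95 ÷ 2) = 12.7 × $47.50 = $603.25
Total: $110,807.00 + $603.25 = $111,410.25

$111,410.25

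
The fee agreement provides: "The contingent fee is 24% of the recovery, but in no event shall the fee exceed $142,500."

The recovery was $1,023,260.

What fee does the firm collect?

$142,500.00

24% of $1,023,260 = $245,582.40
That exceeds the $142,500 cap, so the fee is capped at $142,500.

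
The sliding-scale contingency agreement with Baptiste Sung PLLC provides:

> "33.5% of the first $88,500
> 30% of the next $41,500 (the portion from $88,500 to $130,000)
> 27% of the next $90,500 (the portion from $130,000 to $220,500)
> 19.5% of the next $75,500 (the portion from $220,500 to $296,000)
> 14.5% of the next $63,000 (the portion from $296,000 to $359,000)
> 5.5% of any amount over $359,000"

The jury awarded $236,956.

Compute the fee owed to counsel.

$69,741.42

First $88,500 at 33.5% = $29,647.50
Next $41,500 at 30% = $12,450.00
Next $90,500 at 27% = $24,435.00
Remaining $16,456 at 19.5% = $3,208.92
Fee: $29,647.50 + $12,450.00 + $24,435.00 + $3,208.92 = $69,741.42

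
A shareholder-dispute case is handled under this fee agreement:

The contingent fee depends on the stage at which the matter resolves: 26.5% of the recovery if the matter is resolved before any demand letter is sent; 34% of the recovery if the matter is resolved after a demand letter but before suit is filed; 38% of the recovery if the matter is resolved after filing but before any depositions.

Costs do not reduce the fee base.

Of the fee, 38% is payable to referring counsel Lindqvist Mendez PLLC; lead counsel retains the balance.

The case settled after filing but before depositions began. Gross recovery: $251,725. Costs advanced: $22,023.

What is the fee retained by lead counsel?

Fee base is the gross recovery, $251,725; costs are reimbursed separately.
The matter settled after filing but before depositions began, so the 38% rate applies.
$251,725 × 38% = $95,655.50
Referral share: 38% of $95,655.50 = $36,349.09; lead counsel retains $95,655.50 − $36,349.09 = $59,306.41.

$59,306.41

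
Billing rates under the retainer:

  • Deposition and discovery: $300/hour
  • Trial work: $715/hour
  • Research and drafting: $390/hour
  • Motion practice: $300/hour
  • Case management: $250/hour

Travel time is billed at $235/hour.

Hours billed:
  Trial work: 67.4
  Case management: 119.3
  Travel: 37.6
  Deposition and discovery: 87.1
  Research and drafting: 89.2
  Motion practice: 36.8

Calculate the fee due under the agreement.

$158,810.00

Deposition and discovery: 87.1 × $300 = $26,130.00
Trial work: 67.4 × $715 = $48,191.00
Research and drafting: 89.2 × $390 = $34,788.00
Motion practice: 36.8 × $300 = $11,040.00
Case management: 119.3 × $250 = $29,825.00
Subtotal: $26,130.00 + $48,191.00 + $34,788.00 + $11,040.00 + $29,825.00 = $149,974.00
Travel: 37.6 × $235 = $8,836.00
Total: $149,974.00 + $8,836.00 = $158,810.00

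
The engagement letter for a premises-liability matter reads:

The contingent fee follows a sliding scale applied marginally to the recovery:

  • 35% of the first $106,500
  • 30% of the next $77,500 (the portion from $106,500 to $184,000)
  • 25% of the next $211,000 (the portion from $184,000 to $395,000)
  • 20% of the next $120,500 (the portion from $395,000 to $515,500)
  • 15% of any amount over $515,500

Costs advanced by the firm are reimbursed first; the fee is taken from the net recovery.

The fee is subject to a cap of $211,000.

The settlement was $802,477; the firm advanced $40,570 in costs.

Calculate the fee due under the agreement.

Fee base (net of costs): $802,477 − $40,570 = $761,907
First $106,500 at 35% = $37,275.00
Next $77,500 at 30% = $23,250.00
Next $211,000 at 25% = $52,750.00
Next $120,500 at 20% = $24,100.00
Remaining $246,407 at 15% = $36,961.05
Fee: $37,275.00 + $23,250.00 + $52,750.00 + $24,100.00 + $36,961.05 = $174,336.05
$174,336.05 is under the $211,000 cap.

$174,336.05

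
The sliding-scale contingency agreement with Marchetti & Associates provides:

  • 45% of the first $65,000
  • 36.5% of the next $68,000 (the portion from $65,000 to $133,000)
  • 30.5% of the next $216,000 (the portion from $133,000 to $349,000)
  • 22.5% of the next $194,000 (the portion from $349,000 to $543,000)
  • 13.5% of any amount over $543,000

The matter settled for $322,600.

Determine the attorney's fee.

First $65,000 at 45% = $29,250.00
Next $68,000 at 36.5% = $24,820.00
Remaining $189,600 at 30.5% = $57,828.00
Fee: $29,250.00 + $24,820.00 + $57,828.00 = $111,898.00

$111,898.00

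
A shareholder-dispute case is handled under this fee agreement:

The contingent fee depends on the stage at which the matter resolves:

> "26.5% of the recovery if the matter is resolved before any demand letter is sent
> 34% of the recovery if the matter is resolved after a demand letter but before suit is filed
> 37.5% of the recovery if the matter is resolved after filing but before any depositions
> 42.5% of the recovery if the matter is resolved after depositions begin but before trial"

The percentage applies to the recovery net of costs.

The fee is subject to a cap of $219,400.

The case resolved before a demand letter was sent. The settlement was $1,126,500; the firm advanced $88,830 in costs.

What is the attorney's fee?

Fee base (net of costs): $1,126,500 − $88,830 = $1,037,670
The matter resolved before a demand letter was sent, so the 26.5% rate applies.
$1,037,670 × 26.5% = $274,982.55
$274,982.55 exceeds the $219,400 cap, so the fee is capped at $219,400.00.

$219,400.00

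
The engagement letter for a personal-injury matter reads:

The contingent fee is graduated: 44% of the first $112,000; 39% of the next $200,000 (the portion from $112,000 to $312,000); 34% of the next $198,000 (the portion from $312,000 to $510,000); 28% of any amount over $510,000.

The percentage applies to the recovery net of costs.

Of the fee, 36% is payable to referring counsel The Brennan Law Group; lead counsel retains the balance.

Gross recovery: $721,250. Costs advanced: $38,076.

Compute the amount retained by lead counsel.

Fee base (net of costs): $721,250 − $38,076 = $683,174
First $112,000 at 44% = $49,280.00
Next $200,000 at 39% = $78,000.00
Next $198,000 at 34% = $67,320.00
Remaining $173,174 at 28% = $48,488.72
Fee: $49,280.00 + $78,000.00 + $67,320.00 + $48,488.72 = $243,088.72
Referral share: 36% of $243,088.72 = $87,511.94; lead counsel retains $243,088.72 − $87,511.94 = $155,576.78.

$155,576.78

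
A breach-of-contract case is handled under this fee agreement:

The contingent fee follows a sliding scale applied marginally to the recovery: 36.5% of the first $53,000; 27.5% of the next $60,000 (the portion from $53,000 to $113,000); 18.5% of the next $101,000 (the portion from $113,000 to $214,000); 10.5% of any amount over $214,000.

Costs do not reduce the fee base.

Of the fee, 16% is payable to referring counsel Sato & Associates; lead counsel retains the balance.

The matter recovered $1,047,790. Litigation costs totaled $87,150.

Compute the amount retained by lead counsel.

$119,345.48

Fee base is the gross recovery, $1,047,790; costs are reimbursed separately.
First $53,000 at 36.5% = $19,345.00
Next $60,000 at 27.5% = $16,500.00
Next $101,000 at 18.5% = $18,685.00
Remaining $833,790 at 10.5% = $87,547.95
Fee: $19,345.00 + $16,500.00 + $18,685.00 + $87,547.95 = $142,077.95
Referral share: 16% of $142,077.95 = $22,732.47; lead counsel retains $142,077.95 − $22,732.47 = $119,345.48.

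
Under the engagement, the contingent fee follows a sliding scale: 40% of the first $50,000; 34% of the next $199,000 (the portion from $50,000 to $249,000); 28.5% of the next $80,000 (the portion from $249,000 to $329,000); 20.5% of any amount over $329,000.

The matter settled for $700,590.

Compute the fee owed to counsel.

$186,635.95

First $50,000 at 40% = $20,000.00
Next $199,000 at 34% = $67,660.00
Next $80,000 at 28.5% = $22,800.00
Remaining $371,590 at 20.5% = $76,175.95
Fee: $20,000.00 + $67,660.00 + $22,800.00 + $76,175.95 = $186,635.95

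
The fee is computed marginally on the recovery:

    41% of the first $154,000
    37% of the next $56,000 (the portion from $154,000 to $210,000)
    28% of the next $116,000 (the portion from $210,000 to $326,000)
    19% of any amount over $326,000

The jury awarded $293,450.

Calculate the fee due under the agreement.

$107,226.00

First $154,000 at 41% = $63,140.00
Next $56,000 at 37% = $20,720.00
Remaining $83,450 at 28% = $23,366.00
Fee: $63,140.00 + $20,720.00 + $23,366.00 = $107,226.00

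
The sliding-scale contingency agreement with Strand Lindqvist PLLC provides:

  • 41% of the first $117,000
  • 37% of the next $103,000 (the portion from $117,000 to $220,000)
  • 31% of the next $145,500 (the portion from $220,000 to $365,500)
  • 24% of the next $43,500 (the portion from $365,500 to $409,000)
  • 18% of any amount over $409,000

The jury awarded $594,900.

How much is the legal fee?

First $117,000 at 41% = $47,970.00
Next $103,000 at 37% = $38,110.00
Next $145,500 at 31% = $45,105.00
Next $43,500 at 24% = $10,440.00
Remaining $185,900 at 18% = $33,462.00
Fee: $47,970.00 + $38,110.00 + $45,105.00 + $10,440.00 + $33,462.00 = $175,087.00

$175,087.00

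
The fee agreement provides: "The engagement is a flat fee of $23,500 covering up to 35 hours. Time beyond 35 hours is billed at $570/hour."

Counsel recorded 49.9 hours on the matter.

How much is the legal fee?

Flat fee: $23,500.00
Excess hours: 49.9 − 35 = 14.9
Overrun: 14.9 × $570 = $8,493.00
Total: $23,500.00 + $8,493.00 = $31,993.00

$31,993.00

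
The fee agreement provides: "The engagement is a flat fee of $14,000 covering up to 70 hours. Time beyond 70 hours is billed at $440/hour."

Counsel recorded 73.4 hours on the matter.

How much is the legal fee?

$15,496.00

Flat fee: $14,000.00
Excess hours: 73.4 − 70 = 3.4
Overrun: 3.4 × $440 = $1,496.00
Total: $14,000.00 + $1,496.00 = $15,496.00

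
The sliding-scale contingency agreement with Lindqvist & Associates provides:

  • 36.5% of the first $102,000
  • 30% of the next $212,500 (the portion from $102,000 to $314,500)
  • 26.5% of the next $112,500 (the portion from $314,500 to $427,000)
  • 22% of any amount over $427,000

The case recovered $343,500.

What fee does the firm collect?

$108,665.00

First $102,000 at 36.5% = $37,230.00
Next $212,500 at 30% = $63,750.00
Remaining $29,000 at 26.5% = $7,685.00
Fee: $37,230.00 + $63,750.00 + $7,685.00 = $108,665.00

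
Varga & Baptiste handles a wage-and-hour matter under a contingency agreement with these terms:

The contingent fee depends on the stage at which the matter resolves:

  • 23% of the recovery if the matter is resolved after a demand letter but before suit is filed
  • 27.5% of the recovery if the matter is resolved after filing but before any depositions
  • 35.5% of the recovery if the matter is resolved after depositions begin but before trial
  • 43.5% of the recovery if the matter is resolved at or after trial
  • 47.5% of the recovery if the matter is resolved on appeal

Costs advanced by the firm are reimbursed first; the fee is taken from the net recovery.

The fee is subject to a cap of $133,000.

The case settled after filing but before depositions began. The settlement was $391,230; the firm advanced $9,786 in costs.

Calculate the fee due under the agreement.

$104,897.10

Fee base (net of costs): $391,230 − $9,786 = $381,444
The matter settled after filing but before depositions began, so the 27.5% rate applies.
$381,444 × 27.5% = $104,897.10
$104,897.10 is under the $133,000 cap.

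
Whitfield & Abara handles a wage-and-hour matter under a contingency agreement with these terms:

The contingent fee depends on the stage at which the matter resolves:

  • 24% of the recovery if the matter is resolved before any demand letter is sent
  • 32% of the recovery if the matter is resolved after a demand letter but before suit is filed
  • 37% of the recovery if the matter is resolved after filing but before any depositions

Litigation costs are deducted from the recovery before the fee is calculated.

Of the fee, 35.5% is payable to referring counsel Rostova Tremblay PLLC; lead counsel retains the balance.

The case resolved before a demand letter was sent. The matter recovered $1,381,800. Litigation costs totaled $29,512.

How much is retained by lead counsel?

$209,334.18

Fee base (net of costs): $1,381,800 − $29,512 = $1,352,288
The matter resolved before a demand letter was sent, so the 24% rate applies.
$1,352,288 × 24% = $324,549.12
Referral share: 35.5% of $324,549.12 = $115,214.94; lead counsel retains $324,549.12 − $115,214.94 = $209,334.18.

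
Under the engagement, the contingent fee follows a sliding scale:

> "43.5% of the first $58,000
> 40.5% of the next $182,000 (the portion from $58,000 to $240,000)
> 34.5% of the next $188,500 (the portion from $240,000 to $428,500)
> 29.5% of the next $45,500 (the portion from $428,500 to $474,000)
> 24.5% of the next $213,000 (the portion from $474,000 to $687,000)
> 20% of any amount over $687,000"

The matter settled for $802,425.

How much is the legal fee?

First $58,000 at 43.5% = $25,230.00
Next $182,000 at 40.5% = $73,710.00
Next $188,500 at 34.5% = $65,032.50
Next $45,500 at 29.5% = $13,422.50
Next $213,000 at 24.5% = $52,185.00
Remaining $115,425 at 20% = $23,085.00
Fee: $25,230.00 + $73,710.00 + $65,032.50 + $13,422.50 + $52,185.00 + $23,085.00 = $252,665.00

$252,665.00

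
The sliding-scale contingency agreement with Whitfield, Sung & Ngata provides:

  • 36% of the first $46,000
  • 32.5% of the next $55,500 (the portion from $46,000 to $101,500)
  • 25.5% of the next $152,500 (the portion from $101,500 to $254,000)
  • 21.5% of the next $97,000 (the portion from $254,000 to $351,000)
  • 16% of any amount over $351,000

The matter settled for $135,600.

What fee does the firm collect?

First $46,000 at 36% = $16,560.00
Next $55,500 at 32.5% = $18,037.50
Remaining $34,100 at 25.5% = $8,695.50
Fee: $16,560.00 + $18,037.50 + $8,695.50 = $43,293.00

$43,293.00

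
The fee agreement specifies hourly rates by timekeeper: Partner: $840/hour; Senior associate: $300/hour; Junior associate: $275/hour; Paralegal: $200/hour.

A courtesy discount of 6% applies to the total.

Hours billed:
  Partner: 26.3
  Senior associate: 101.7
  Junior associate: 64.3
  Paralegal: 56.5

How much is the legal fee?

Partner: 26.3 × $840 = $22,092.00
Senior associate: 101.7 × $300 = $30,510.00
Junior associate: 64.3 × $275 = $17,682.50
Paralegal: 56.5 × $200 = $11,300.00
Subtotal: $81,584.50
Less 6% discount: −$4,895.07
Total: $81,584.50 − $4,895.07 = $76,689.43

$76,689.43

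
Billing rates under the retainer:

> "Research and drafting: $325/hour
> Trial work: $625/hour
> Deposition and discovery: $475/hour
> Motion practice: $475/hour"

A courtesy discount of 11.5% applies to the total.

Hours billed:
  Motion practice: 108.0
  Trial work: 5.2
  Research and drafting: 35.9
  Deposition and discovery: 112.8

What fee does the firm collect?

$106,020.79

Research and drafting: 35.9 × $325 = $11,667.50
Trial work: 5.2 × $625 = $3,250.00
Deposition and discovery: 112.8 × $475 = $53,580.00
Motion practice: 108.0 × $475 = $51,300.00
Subtotal: $119,797.50
Less 11.5% discount: −$13,776.71
Total: $119,797.50 − $13,776.71 = $106,020.79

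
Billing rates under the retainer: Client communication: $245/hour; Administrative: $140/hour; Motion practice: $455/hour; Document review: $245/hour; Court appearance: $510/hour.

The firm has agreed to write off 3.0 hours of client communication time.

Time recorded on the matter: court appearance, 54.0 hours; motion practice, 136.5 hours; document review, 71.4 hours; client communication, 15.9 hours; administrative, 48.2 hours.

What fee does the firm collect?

Client communication: 15.9 × $245 = $3,895.50
Administrative: 48.2 × $140 = $6,748.00
Motion practice: 136.5 × $455 = $62,107.50
Document review: 71.4 × $245 = $17,493.00
Court appearance: 54.0 × $510 = $27,540.00
Subtotal: $117,784.00
Write-off: 3.0 × $245 = $735.00
Total: $117,784.00 − $735.00 = $117,049.00

$117,049.00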